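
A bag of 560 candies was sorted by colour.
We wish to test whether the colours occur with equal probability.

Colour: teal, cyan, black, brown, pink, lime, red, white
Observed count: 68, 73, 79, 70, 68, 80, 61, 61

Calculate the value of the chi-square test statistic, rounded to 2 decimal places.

Under H₀ each category has probability 1/8, so each expected count is 560/8 = 70.
cat         O        E   (O−E)²/E
teal       68       70      0.057
cyan       73       70      0.129
black      79       70      1.157
brown      70       70      0.000
pink       68       70      0.057
lime       80       70      1.429
red        61       70      1.157
white      61       70      1.157
Sum = 5.14

5.14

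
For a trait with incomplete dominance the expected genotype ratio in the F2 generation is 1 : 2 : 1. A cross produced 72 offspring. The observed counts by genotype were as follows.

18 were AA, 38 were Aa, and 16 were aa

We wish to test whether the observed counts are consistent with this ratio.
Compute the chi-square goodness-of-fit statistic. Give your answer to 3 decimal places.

Ratio total = 4. Expected counts: 72×1/4 = 18, 72×2/4 = 36, 72×1/4 = 18.
cat         O        E   (O−E)²/E
AA         18       18     0.0000
Aa         38       36     0.1111
aa         16       18     0.2222
Sum = 0.333

0.333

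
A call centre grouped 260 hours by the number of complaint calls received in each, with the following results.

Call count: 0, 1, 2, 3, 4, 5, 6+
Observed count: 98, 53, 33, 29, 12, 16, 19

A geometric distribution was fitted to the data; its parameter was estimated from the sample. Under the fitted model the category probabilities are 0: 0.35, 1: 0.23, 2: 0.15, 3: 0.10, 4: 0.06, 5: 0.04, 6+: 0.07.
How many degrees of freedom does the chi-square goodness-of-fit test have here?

5

There are k = 7 categories and 1 parameter estimated from the data, so df = 7 − 1 − 1 = 5.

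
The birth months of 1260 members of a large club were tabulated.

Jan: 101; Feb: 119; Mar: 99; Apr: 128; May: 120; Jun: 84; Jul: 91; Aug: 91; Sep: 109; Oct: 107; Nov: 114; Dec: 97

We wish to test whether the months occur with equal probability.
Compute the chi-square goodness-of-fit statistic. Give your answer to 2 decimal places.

Expected count for each of the 12 categories: 1260/12 = 105.
χ² = (101−105)²/105 + (119−105)²/105 + (99−105)²/105 + (128−105)²/105 + (120−105)²/105 + (84−105)²/105 + (91−105)²/105 + (91−105)²/105 + (109−105)²/105 + (107−105)²/105 + (114−105)²/105 + (97−105)²/105
   = 0.152 + 1.867 + 0.343 + 5.038 + 2.143 + 4.200 + 1.867 + 1.867 + 0.152 + 0.038 + 0.771 + 0.610
Sum = 19.05

19.05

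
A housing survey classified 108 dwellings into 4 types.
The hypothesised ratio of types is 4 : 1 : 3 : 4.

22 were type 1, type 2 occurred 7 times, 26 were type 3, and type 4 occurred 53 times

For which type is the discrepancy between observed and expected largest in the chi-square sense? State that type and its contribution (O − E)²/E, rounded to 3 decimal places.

type 4, 8.028

Ratio total = 12. Expected counts: 108×4/12 = 36, 108×1/12 = 9, 108×3/12 = 27, 108×4/12 = 36.
χ² = (22−36)²/36 + (7−9)²/9 + (26−27)²/27 + (53−36)²/36
   = 5.4444 + 0.4444 + 0.0370 + 8.0278
The largest term is for type 4: 8.028.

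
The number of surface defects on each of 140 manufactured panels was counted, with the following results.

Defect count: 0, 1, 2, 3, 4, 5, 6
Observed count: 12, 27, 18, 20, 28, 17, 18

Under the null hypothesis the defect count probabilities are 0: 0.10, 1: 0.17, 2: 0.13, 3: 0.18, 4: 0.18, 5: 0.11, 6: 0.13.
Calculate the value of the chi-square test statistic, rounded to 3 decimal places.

2.271

Expected counts E_i = n·p_i: 140×0.10 = 14, 140×0.17 = 23.8, 140×0.13 = 18.2, 140×0.18 = 25.2, 140×0.18 = 25.2, 140×0.11 = 15.4, 140×0.13 = 18.2.
cat         O        E   (O−E)²/E
0          12       14     0.2857
1          27     23.8     0.4303
2          18     18.2     0.0022
3          20     25.2     1.0730
4          28     25.2     0.3111
5          17     15.4     0.1662
6          18     18.2     0.0022
Sum = 2.271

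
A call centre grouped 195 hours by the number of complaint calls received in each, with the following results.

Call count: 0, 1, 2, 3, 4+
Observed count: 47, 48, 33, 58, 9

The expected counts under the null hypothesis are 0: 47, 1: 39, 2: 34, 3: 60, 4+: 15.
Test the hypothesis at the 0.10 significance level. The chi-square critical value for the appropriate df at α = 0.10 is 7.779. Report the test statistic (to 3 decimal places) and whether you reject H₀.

4.573; do not reject

cat         O        E   (O−E)²/E
0          47       47     0.0000
1          48       39     2.0769
2          33       34     0.0294
3          58       60     0.0667
4+          9       15     2.4000
Sum = 4.573
df = 4. Since 4.573 < 7.779, we do not reject H₀.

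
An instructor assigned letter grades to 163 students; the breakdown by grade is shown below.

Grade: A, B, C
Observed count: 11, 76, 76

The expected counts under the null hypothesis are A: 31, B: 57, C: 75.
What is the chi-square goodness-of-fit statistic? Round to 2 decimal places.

cat         O        E   (O−E)²/E
A          11       31     12.903
B          76       57      6.333
C          76       75      0.013
Sum = 19.25

19.25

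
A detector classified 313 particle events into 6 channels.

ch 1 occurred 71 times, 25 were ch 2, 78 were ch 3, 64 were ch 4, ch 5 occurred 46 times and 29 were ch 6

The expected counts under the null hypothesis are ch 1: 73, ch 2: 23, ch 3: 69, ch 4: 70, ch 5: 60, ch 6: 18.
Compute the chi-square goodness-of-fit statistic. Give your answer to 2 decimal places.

ch 1: (71 − 73)²/73 = 4/73 = 0.055
ch 2: (25 − 23)²/23 = 4/23 = 0.174
ch 3: (78 − 69)²/69 = 81/69 = 1.174
ch 4: (64 − 70)²/70 = 36/70 = 0.514
ch 5: (46 − 60)²/60 = 196/60 = 3.267
ch 6: (29 − 18)²/18 = 121/18 = 6.722
Sum = 11.91

11.91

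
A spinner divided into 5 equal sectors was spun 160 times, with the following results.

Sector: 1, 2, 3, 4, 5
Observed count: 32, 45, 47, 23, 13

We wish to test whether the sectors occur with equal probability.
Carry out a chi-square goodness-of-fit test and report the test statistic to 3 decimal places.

Expected count for each of the 5 categories: 160/5 = 32.
χ² = (32−32)²/32 + (45−32)²/32 + (47−32)²/32 + (23−32)²/32 + (13−32)²/32
   = 0.0000 + 5.2813 + 7.0313 + 2.5313 + 11.2813
Sum = 26.125

26.125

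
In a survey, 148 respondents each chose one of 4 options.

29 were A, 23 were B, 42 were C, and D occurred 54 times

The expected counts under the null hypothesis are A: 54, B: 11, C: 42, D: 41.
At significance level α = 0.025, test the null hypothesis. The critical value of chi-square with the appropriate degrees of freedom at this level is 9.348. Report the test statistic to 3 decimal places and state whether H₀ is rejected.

28.787; reject

χ² = (29−54)²/54 + (23−11)²/11 + (42−42)²/42 + (54−41)²/41
   = 11.5741 + 13.0909 + 0.0000 + 4.1220
Sum = 28.787
df = 3. Since 28.787 > 9.348, we reject H₀.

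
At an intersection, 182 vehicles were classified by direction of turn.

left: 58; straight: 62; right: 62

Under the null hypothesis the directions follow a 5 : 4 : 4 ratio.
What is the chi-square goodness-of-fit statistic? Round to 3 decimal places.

3.343

Ratio total = 13. Expected counts: 182×5/13 = 70, 182×4/13 = 56, 182×4/13 = 56.
left: (58 − 70)²/70 = 144/70 = 2.0571
straight: (62 − 56)²/56 = 36/56 = 0.6429
right: (62 − 56)²/56 = 36/56 = 0.6429
Sum = 3.343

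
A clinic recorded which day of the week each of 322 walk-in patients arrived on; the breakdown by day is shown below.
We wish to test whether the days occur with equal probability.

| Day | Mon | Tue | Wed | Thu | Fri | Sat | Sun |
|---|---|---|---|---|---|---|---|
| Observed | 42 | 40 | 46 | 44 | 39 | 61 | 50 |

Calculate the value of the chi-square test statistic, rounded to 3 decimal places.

7.522

Under H₀ each category has probability 1/7, so each expected count is 322/7 = 46.
χ² = (42−46)²/46 + (40−46)²/46 + (46−46)²/46 + (44−46)²/46 + (39−46)²/46 + (61−46)²/46 + (50−46)²/46
   = 0.3478 + 0.7826 + 0.0000 + 0.0870 + 1.0652 + 4.8913 + 0.3478
Sum = 7.522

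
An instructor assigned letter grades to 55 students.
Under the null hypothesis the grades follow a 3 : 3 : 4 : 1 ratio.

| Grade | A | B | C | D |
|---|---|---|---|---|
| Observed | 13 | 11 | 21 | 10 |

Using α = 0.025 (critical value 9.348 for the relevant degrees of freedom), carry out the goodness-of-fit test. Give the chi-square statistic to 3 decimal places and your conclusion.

Ratio total = 11. Expected counts: 55×3/11 = 15, 55×3/11 = 15, 55×4/11 = 20, 55×1/11 = 5.
cat         O        E   (O−E)²/E
A          13       15     0.2667
B          11       15     1.0667
C          21       20     0.0500
D          10        5     5.0000
Sum = 6.383
df = 3. Since 6.383 < 9.348, we do not reject H₀.

6.383; do not reject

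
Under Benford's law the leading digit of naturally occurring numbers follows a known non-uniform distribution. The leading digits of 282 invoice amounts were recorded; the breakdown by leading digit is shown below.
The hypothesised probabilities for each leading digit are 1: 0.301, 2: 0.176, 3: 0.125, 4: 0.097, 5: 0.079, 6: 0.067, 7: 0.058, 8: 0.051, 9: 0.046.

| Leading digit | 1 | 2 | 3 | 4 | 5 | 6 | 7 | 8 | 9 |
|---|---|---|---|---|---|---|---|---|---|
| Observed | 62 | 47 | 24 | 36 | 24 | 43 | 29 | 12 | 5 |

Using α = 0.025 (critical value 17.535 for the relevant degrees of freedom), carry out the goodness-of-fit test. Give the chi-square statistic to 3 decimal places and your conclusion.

Expected counts E_i = n·p_i: 282×0.301 = 84.882, 282×0.176 = 49.632, 282×0.125 = 35.25, 282×0.097 = 27.354, 282×0.079 = 22.278, 282×0.067 = 18.894, 282×0.058 = 16.356, 282×0.051 = 14.382, 282×0.046 = 12.972.
cat         O        E   (O−E)²/E
1          62   84.882     6.1684
2          47   49.632     0.1396
3          24    35.25     3.5904
4          36   27.354     2.7328
5          24   22.278     0.1331
6          43   18.894    30.7558
7          29   16.356     9.7744
8          12   14.382     0.3945
9           5   12.972     4.8992
Sum = 58.588
df = 8. Since 58.588 > 17.535, we reject H₀.

58.588; reject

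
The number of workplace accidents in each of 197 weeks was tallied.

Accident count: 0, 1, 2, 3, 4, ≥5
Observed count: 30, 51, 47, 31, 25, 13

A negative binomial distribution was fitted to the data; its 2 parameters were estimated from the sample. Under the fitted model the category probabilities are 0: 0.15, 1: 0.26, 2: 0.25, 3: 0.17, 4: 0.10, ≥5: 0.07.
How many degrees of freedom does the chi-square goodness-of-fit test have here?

3

There are k = 6 categories and 2 parameters estimated from the data, so df = 6 − 1 − 2 = 3.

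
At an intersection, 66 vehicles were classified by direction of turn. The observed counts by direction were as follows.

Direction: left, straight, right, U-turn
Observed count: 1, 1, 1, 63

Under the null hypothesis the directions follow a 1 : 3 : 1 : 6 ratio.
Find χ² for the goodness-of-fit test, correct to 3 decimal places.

Ratio total = 11. Expected counts: 66×1/11 = 6, 66×3/11 = 18, 66×1/11 = 6, 66×6/11 = 36.
χ² = (1−6)²/6 + (1−18)²/18 + (1−6)²/6 + (63−36)²/36
   = 4.1667 + 16.0556 + 4.1667 + 20.2500
Sum = 44.639

44.639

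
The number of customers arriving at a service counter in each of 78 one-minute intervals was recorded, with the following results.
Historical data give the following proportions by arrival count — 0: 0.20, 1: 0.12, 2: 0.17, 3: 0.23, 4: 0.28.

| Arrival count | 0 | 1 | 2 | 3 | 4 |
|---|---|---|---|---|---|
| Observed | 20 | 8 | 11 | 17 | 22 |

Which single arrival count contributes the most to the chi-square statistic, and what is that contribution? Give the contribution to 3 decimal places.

0, 1.241

Expected counts E_i = n·p_i: 78×0.20 = 15.6, 78×0.12 = 9.36, 78×0.17 = 13.26, 78×0.23 = 17.94, 78×0.28 = 21.84.
0: (20 − 15.6)²/15.6 = 19.36/15.6 = 1.2410
1: (8 − 9.36)²/9.36 = 1.8496/9.36 = 0.1976
2: (11 − 13.26)²/13.26 = 5.1076/13.26 = 0.3852
3: (17 − 17.94)²/17.94 = 0.8836/17.94 = 0.0493
4: (22 − 21.84)²/21.84 = 0.0256/21.84 = 0.0012
The largest term is for 0: 1.241.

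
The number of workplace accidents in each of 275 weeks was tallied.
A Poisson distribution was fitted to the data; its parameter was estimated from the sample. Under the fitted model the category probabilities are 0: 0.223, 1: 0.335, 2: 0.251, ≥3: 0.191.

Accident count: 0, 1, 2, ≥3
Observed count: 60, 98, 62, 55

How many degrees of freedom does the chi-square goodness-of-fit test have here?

There are k = 4 categories and 1 parameter estimated from the data, so df = 4 − 1 − 1 = 2.

2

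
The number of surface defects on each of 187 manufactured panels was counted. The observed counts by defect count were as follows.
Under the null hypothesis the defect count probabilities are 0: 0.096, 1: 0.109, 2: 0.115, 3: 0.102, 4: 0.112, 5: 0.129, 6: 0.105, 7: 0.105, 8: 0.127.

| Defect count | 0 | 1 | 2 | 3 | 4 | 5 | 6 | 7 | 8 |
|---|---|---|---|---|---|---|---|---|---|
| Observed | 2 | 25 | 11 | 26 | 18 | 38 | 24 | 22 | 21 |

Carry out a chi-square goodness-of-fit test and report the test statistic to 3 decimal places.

Expected counts E_i = n·p_i: 187×0.096 = 17.952, 187×0.109 = 20.383, 187×0.115 = 21.505, 187×0.102 = 19.074, 187×0.112 = 20.944, 187×0.129 = 24.123, 187×0.105 = 19.635, 187×0.105 = 19.635, 187×0.127 = 23.749.
0: (2 − 17.952)²/17.952 = 254.466304/17.952 = 14.1748
1: (25 − 20.383)²/20.383 = 21.316689/20.383 = 1.0458
2: (11 − 21.505)²/21.505 = 110.355025/21.505 = 5.1316
3: (26 − 19.074)²/19.074 = 47.969476/19.074 = 2.5149
4: (18 − 20.944)²/20.944 = 8.667136/20.944 = 0.4138
5: (38 − 24.123)²/24.123 = 192.571129/24.123 = 7.9829
6: (24 − 19.635)²/19.635 = 19.053225/19.635 = 0.9704
7: (22 − 19.635)²/19.635 = 5.593225/19.635 = 0.2849
8: (21 − 23.749)²/23.749 = 7.557001/23.749 = 0.3182
Sum = 32.837

32.837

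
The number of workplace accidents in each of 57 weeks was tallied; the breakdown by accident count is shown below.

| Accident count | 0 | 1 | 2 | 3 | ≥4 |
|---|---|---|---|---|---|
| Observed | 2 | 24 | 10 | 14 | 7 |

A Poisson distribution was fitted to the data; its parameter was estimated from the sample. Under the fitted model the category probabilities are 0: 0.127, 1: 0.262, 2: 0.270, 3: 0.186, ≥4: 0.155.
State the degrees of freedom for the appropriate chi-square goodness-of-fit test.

3

There are k = 5 categories and 1 parameter estimated from the data, so df = 5 − 1 − 1 = 3.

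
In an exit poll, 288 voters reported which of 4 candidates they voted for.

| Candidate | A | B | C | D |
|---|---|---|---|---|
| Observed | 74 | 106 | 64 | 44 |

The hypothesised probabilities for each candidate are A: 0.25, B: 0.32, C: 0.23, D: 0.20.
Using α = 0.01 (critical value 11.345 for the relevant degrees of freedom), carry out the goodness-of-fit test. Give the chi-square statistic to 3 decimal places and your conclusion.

5.421; do not reject

Expected counts E_i = n·p_i: 288×0.25 = 72, 288×0.32 = 92.16, 288×0.23 = 66.24, 288×0.20 = 57.6.
χ² = (74−72)²/72 + (106−92.16)²/92.16 + (64−66.24)²/66.24 + (44−57.6)²/57.6
   = 0.0556 + 2.0784 + 0.0757 + 3.2111
Sum = 5.421
df = 3. Since 5.421 < 11.345, we do not reject H₀.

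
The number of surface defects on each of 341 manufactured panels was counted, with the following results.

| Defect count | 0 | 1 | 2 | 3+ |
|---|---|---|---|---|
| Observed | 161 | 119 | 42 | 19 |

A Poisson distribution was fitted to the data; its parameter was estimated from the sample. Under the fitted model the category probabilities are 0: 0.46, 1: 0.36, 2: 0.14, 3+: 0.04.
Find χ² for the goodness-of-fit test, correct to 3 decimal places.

3.021

Expected counts E_i = n·p_i: 341×0.46 = 156.86, 341×0.36 = 122.76, 341×0.14 = 47.74, 341×0.04 = 13.64.
0: (161 − 156.86)²/156.86 = 17.1396/156.86 = 0.1093
1: (119 − 122.76)²/122.76 = 14.1376/122.76 = 0.1152
2: (42 − 47.74)²/47.74 = 32.9476/47.74 = 0.6901
3+: (19 − 13.64)²/13.64 = 28.7296/13.64 = 2.1063
Sum = 3.021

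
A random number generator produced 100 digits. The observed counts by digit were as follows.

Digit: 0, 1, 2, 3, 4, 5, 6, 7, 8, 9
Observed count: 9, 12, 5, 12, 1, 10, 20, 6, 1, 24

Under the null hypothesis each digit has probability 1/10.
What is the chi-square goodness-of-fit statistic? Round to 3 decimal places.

Under H₀ each category has probability 1/10, so each expected count is 100/10 = 10.
0: (9 − 10)²/10 = 1/10 = 0.1000
1: (12 − 10)²/10 = 4/10 = 0.4000
2: (5 − 10)²/10 = 25/10 = 2.5000
3: (12 − 10)²/10 = 4/10 = 0.4000
4: (1 − 10)²/10 = 81/10 = 8.1000
5: (10 − 10)²/10 = 0/10 = 0.0000
6: (20 − 10)²/10 = 100/10 = 10.0000
7: (6 − 10)²/10 = 16/10 = 1.6000
8: (1 − 10)²/10 = 81/10 = 8.1000
9: (24 − 10)²/10 = 196/10 = 19.6000
Sum = 50.800

50.800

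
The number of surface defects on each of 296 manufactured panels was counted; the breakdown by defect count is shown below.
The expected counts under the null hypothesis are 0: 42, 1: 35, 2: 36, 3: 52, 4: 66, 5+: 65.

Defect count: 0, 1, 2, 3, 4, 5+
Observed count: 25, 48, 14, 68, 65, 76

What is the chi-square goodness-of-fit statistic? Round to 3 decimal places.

31.954

0: (25 − 42)²/42 = 289/42 = 6.8810
1: (48 − 35)²/35 = 169/35 = 4.8286
2: (14 − 36)²/36 = 484/36 = 13.4444
3: (68 − 52)²/52 = 256/52 = 4.9231
4: (65 − 66)²/66 = 1/66 = 0.0152
5+: (76 − 65)²/65 = 121/65 = 1.8615
Sum = 31.954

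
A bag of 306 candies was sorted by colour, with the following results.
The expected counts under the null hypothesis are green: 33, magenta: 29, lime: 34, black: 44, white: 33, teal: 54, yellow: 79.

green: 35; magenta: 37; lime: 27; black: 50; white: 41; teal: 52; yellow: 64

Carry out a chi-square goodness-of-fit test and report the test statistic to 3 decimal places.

9.449

χ² = (35−33)²/33 + (37−29)²/29 + (27−34)²/34 + (50−44)²/44 + (41−33)²/33 + (52−54)²/54 + (64−79)²/79
   = 0.1212 + 2.2069 + 1.4412 + 0.8182 + 1.9394 + 0.0741 + 2.8481
Sum = 9.449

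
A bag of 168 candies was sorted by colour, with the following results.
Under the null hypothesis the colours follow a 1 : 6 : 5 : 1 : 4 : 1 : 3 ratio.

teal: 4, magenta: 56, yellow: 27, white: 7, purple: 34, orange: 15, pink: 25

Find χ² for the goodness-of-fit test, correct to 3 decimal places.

13.975

Ratio total = 21. Expected counts: 168×1/21 = 8, 168×6/21 = 48, 168×5/21 = 40, 168×1/21 = 8, 168×4/21 = 32, 168×1/21 = 8, 168×3/21 = 24.
χ² = (4−8)²/8 + (56−48)²/48 + (27−40)²/40 + (7−8)²/8 + (34−32)²/32 + (15−8)²/8 + (25−24)²/24
   = 2.0000 + 1.3333 + 4.2250 + 0.1250 + 0.1250 + 6.1250 + 0.0417
Sum = 13.975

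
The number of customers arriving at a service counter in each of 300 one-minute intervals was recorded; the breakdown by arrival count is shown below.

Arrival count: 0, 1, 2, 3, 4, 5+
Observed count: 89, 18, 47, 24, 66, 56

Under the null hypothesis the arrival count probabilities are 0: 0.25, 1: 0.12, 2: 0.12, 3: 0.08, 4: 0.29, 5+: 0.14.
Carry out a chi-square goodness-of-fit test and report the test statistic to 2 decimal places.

24.71

Expected counts E_i = n·p_i: 300×0.25 = 75, 300×0.12 = 36, 300×0.12 = 36, 300×0.08 = 24, 300×0.29 = 87, 300×0.14 = 42.
cat         O        E   (O−E)²/E
0          89       75      2.613
1          18       36      9.000
2          47       36      3.361
3          24       24      0.000
4          66       87      5.069
5+         56       42      4.667
Sum = 24.71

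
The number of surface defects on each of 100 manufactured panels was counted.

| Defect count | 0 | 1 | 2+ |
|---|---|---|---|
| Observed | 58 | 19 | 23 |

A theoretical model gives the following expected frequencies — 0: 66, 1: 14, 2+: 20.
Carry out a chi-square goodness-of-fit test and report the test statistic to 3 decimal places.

0: (58 − 66)²/66 = 64/66 = 0.9697
1: (19 − 14)²/14 = 25/14 = 1.7857
2+: (23 − 20)²/20 = 9/20 = 0.4500
Sum = 3.205

3.205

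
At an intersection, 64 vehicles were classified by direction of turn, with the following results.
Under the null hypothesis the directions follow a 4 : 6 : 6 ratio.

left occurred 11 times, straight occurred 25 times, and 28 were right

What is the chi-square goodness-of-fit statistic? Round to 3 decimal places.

Ratio total = 16. Expected counts: 64×4/16 = 16, 64×6/16 = 24, 64×6/16 = 24.
left: (11 − 16)²/16 = 25/16 = 1.5625
straight: (25 − 24)²/24 = 1/24 = 0.0417
right: (28 − 24)²/24 = 16/24 = 0.6667
Sum = 2.271

2.271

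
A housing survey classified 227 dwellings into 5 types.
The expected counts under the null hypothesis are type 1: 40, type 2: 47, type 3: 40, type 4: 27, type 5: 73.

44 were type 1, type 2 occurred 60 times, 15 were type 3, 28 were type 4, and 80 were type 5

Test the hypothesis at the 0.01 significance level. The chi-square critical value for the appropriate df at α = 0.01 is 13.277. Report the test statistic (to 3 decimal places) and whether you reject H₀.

20.329; reject

cat         O        E   (O−E)²/E
type 1     44       40     0.4000
type 2     60       47     3.5957
type 3     15       40    15.6250
type 4     28       27     0.0370
type 5     80       73     0.6712
Sum = 20.329
df = 4. Since 20.329 > 13.277, we reject H₀.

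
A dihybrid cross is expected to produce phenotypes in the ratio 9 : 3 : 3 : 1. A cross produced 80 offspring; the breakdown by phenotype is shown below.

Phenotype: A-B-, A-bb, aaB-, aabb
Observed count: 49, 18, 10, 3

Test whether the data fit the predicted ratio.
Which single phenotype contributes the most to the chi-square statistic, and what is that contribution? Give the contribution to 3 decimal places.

Ratio total = 16. Expected counts: 80×9/16 = 45, 80×3/16 = 15, 80×3/16 = 15, 80×1/16 = 5.
cat         O        E   (O−E)²/E
A-B-       49       45     0.3556
A-bb       18       15     0.6000
aaB-       10       15     1.6667
aabb        3        5     0.8000
The largest term is for aaB-: 1.667.

aaB-, 1.667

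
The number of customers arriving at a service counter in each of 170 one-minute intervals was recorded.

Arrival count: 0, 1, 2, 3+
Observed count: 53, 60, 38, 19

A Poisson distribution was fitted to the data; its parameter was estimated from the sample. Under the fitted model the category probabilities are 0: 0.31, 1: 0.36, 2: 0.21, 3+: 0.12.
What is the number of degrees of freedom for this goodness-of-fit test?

There are k = 4 categories and 1 parameter estimated from the data, so df = 4 − 1 − 1 = 2.

2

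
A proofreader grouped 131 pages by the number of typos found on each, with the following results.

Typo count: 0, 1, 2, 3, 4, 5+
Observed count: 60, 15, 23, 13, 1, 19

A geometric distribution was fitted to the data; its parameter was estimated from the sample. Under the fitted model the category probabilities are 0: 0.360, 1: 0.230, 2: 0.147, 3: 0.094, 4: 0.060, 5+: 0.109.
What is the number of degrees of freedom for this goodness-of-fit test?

There are k = 6 categories and 1 parameter estimated from the data, so df = 6 − 1 − 1 = 4.

4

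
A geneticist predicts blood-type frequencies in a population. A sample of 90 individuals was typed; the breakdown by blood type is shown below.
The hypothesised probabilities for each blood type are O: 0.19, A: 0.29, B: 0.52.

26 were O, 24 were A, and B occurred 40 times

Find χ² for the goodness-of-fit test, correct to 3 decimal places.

Expected counts E_i = n·p_i: 90×0.19 = 17.1, 90×0.29 = 26.1, 90×0.52 = 46.8.
O: (26 − 17.1)²/17.1 = 79.21/17.1 = 4.6322
A: (24 − 26.1)²/26.1 = 4.41/26.1 = 0.1690
B: (40 − 46.8)²/46.8 = 46.24/46.8 = 0.9880
Sum = 5.789

5.789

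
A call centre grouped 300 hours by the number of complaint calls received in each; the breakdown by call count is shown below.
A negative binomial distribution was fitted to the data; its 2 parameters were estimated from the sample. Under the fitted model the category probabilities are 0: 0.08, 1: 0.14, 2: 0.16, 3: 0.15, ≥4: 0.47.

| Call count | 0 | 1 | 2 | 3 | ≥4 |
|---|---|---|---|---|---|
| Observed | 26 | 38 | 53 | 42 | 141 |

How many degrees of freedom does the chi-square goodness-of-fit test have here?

There are k = 5 categories and 2 parameters estimated from the data, so df = 5 − 1 − 2 = 2.

2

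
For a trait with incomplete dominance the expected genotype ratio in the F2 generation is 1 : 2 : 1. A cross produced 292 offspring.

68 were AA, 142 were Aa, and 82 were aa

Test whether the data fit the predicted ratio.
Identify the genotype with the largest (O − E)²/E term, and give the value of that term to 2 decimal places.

aa, 1.11

Ratio total = 4. Expected counts: 292×1/4 = 73, 292×2/4 = 146, 292×1/4 = 73.
χ² = (68−73)²/73 + (142−146)²/146 + (82−73)²/73
   = 0.342 + 0.110 + 1.110
The largest term is for aa: 1.11.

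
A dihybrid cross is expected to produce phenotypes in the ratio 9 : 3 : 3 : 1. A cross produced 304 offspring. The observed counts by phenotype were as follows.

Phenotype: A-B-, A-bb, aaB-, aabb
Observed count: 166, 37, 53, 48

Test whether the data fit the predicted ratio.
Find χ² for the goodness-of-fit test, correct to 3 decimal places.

51.708

Ratio total = 16. Expected counts: 304×9/16 = 171, 304×3/16 = 57, 304×3/16 = 57, 304×1/16 = 19.
A-B-: (166 − 171)²/171 = 25/171 = 0.1462
A-bb: (37 − 57)²/57 = 400/57 = 7.0175
aaB-: (53 − 57)²/57 = 16/57 = 0.2807
aabb: (48 − 19)²/19 = 841/19 = 44.2632
Sum = 51.708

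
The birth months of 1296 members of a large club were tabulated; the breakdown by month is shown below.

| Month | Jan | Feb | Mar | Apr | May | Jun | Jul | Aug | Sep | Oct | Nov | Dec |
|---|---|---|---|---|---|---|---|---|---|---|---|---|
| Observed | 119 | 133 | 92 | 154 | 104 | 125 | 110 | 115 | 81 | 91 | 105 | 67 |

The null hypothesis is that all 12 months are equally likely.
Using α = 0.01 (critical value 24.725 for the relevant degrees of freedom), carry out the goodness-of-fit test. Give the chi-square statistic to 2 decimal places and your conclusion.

Under H₀ each category has probability 1/12, so each expected count is 1296/12 = 108.
Jan: (119 − 108)²/108 = 121/108 = 1.120
Feb: (133 − 108)²/108 = 625/108 = 5.787
Mar: (92 − 108)²/108 = 256/108 = 2.370
Apr: (154 − 108)²/108 = 2116/108 = 19.593
May: (104 − 108)²/108 = 16/108 = 0.148
Jun: (125 − 108)²/108 = 289/108 = 2.676
Jul: (110 − 108)²/108 = 4/108 = 0.037
Aug: (115 − 108)²/108 = 49/108 = 0.454
Sep: (81 − 108)²/108 = 729/108 = 6.750
Oct: (91 − 108)²/108 = 289/108 = 2.676
Nov: (105 − 108)²/108 = 9/108 = 0.083
Dec: (67 − 108)²/108 = 1681/108 = 15.565
Sum = 57.26
df = 11. Since 57.26 > 24.725, we reject H₀.

57.26; reject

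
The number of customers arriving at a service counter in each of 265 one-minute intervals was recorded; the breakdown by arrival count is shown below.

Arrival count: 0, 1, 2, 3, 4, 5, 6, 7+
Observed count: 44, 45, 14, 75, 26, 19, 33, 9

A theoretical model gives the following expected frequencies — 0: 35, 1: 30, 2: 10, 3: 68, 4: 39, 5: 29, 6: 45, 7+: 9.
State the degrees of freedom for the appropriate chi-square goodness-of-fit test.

There are k = 8 categories and no parameters were estimated from the data, so df = 8 − 1 = 7.

7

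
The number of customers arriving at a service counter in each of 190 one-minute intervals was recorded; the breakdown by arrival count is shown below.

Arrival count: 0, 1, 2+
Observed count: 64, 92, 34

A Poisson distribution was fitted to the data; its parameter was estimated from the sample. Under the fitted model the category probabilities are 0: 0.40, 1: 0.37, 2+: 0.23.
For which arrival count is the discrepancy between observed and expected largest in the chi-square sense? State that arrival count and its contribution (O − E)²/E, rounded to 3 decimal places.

Expected counts E_i = n·p_i: 190×0.40 = 76, 190×0.37 = 70.3, 190×0.23 = 43.7.
0: (64 − 76)²/76 = 144/76 = 1.8947
1: (92 − 70.3)²/70.3 = 470.89/70.3 = 6.6983
2+: (34 − 43.7)²/43.7 = 94.09/43.7 = 2.1531
The largest term is for 1: 6.698.

1, 6.698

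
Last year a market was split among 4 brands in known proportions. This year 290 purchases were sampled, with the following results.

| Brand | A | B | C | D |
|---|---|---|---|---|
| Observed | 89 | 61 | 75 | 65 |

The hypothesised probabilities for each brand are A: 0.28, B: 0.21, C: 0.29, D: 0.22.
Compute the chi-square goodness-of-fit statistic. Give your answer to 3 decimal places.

1.757

Expected counts E_i = n·p_i: 290×0.28 = 81.2, 290×0.21 = 60.9, 290×0.29 = 84.1, 290×0.22 = 63.8.
A: (89 − 81.2)²/81.2 = 60.84/81.2 = 0.7493
B: (61 − 60.9)²/60.9 = 0.01/60.9 = 0.0002
C: (75 − 84.1)²/84.1 = 82.81/84.1 = 0.9847
D: (65 − 63.8)²/63.8 = 1.44/63.8 = 0.0226
Sum = 1.757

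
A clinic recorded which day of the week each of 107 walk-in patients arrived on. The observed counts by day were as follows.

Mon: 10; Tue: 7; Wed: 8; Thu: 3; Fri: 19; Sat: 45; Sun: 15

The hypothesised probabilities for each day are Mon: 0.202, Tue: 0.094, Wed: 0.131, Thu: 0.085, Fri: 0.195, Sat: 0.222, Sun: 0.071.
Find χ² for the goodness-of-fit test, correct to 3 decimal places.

40.221

Expected counts E_i = n·p_i: 107×0.202 = 21.614, 107×0.094 = 10.058, 107×0.131 = 14.017, 107×0.085 = 9.095, 107×0.195 = 20.865, 107×0.222 = 23.754, 107×0.071 = 7.597.
cat         O        E   (O−E)²/E
Mon        10   21.614     6.2406
Tue         7   10.058     0.9297
Wed         8   14.017     2.5829
Thu         3    9.095     4.0846
Fri        19   20.865     0.1667
Sat        45   23.754    19.0028
Sun        15    7.597     7.2140
Sum = 40.221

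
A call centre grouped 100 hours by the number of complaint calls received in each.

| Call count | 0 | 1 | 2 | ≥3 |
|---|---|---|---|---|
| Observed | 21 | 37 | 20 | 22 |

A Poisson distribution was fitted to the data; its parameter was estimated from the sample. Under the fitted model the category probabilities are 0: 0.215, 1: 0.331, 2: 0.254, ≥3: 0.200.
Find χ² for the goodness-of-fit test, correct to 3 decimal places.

1.819

Expected counts E_i = n·p_i: 100×0.215 = 21.5, 100×0.331 = 33.1, 100×0.254 = 25.4, 100×0.200 = 20.
cat         O        E   (O−E)²/E
0          21     21.5     0.0116
1          37     33.1     0.4595
2          20     25.4     1.1480
≥3         22       20     0.2000
Sum = 1.819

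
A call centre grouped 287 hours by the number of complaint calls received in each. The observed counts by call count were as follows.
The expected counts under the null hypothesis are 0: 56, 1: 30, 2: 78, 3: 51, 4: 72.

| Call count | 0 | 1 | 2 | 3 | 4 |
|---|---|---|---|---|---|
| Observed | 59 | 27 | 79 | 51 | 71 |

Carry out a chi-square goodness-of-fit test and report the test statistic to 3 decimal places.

0.487

χ² = (59−56)²/56 + (27−30)²/30 + (79−78)²/78 + (51−51)²/51 + (71−72)²/72
   = 0.1607 + 0.3000 + 0.0128 + 0.0000 + 0.0139
Sum = 0.487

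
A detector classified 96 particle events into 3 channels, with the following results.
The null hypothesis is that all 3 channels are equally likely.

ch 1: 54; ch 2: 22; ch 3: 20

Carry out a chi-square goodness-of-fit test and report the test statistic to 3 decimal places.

Expected count for each of the 3 categories: 96/3 = 32.
χ² = (54−32)²/32 + (22−32)²/32 + (20−32)²/32
   = 15.1250 + 3.1250 + 4.5000
Sum = 22.750

22.750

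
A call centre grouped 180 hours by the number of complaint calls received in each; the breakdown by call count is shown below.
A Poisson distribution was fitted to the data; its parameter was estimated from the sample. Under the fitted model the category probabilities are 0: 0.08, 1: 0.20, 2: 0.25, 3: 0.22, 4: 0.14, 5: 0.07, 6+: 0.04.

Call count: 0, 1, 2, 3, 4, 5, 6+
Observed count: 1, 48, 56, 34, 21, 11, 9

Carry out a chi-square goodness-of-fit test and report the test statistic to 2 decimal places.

Expected counts E_i = n·p_i: 180×0.08 = 14.4, 180×0.20 = 36, 180×0.25 = 45, 180×0.22 = 39.6, 180×0.14 = 25.2, 180×0.07 = 12.6, 180×0.04 = 7.2.
χ² = (1−14.4)²/14.4 + (48−36)²/36 + (56−45)²/45 + (34−39.6)²/39.6 + (21−25.2)²/25.2 + (11−12.6)²/12.6 + (9−7.2)²/7.2
   = 12.469 + 4.000 + 2.689 + 0.792 + 0.700 + 0.203 + 0.450
Sum = 21.30

21.30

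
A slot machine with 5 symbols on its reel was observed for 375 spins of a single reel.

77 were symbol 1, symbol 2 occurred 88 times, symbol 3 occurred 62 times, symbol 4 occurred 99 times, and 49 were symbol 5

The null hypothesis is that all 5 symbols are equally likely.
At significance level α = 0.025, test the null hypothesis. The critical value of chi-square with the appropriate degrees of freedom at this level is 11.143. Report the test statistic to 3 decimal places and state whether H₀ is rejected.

Under H₀ each category has probability 1/5, so each expected count is 375/5 = 75.
χ² = (77−75)²/75 + (88−75)²/75 + (62−75)²/75 + (99−75)²/75 + (49−75)²/75
   = 0.0533 + 2.2533 + 2.2533 + 7.6800 + 9.0133
Sum = 21.253
df = 4. Since 21.253 > 11.143, we reject H₀.

21.253; reject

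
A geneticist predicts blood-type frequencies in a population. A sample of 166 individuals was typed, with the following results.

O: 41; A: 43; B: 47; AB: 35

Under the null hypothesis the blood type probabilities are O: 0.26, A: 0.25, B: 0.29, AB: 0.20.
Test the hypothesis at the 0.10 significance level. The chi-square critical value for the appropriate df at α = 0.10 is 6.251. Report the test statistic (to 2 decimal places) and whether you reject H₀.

Expected counts E_i = n·p_i: 166×0.26 = 43.16, 166×0.25 = 41.5, 166×0.29 = 48.14, 166×0.20 = 33.2.
cat         O        E   (O−E)²/E
O          41    43.16      0.108
A          43     41.5      0.054
B          47    48.14      0.027
AB         35     33.2      0.098
Sum = 0.29
df = 3. Since 0.29 < 6.251, we do not reject H₀.

0.29; do not reject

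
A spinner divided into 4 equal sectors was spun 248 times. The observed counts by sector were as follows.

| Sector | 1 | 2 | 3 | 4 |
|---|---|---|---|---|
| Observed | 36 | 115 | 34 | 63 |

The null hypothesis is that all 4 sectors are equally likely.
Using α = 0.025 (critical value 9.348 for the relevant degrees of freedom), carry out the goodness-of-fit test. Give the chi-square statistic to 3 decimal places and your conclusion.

Expected count for each of the 4 categories: 248/4 = 62.
cat         O        E   (O−E)²/E
1          36       62    10.9032
2         115       62    45.3065
3          34       62    12.6452
4          63       62     0.0161
Sum = 68.871
df = 3. Since 68.871 > 9.348, we reject H₀.

68.871; reject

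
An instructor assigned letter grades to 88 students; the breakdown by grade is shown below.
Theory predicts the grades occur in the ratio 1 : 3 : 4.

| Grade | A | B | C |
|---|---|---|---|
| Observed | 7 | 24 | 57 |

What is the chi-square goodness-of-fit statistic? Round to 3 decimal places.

7.750

Ratio total = 8. Expected counts: 88×1/8 = 11, 88×3/8 = 33, 88×4/8 = 44.
A: (7 − 11)²/11 = 16/11 = 1.4545
B: (24 − 33)²/33 = 81/33 = 2.4545
C: (57 − 44)²/44 = 169/44 = 3.8409
Sum = 7.750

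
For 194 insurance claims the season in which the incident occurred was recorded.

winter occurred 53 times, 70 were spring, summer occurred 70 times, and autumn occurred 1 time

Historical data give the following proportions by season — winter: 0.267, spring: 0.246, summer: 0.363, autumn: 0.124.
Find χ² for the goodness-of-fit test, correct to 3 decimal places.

Expected counts E_i = n·p_i: 194×0.267 = 51.798, 194×0.246 = 47.724, 194×0.363 = 70.422, 194×0.124 = 24.056.
winter: (53 − 51.798)²/51.798 = 1.444804/51.798 = 0.0279
spring: (70 − 47.724)²/47.724 = 496.220176/47.724 = 10.3977
summer: (70 − 70.422)²/70.422 = 0.178084/70.422 = 0.0025
autumn: (1 − 24.056)²/24.056 = 531.579136/24.056 = 22.0976
Sum = 32.526

32.526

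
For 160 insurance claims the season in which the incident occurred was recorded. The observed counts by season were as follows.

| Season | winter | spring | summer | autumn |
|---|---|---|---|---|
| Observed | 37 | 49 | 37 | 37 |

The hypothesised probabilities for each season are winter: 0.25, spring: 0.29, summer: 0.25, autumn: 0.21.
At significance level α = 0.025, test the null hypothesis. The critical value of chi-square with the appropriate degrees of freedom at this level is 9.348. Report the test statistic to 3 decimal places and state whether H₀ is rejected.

Expected counts E_i = n·p_i: 160×0.25 = 40, 160×0.29 = 46.4, 160×0.25 = 40, 160×0.21 = 33.6.
χ² = (37−40)²/40 + (49−46.4)²/46.4 + (37−40)²/40 + (37−33.6)²/33.6
   = 0.2250 + 0.1457 + 0.2250 + 0.3440
Sum = 0.940
df = 3. Since 0.940 < 9.348, we do not reject H₀.

0.940; do not reject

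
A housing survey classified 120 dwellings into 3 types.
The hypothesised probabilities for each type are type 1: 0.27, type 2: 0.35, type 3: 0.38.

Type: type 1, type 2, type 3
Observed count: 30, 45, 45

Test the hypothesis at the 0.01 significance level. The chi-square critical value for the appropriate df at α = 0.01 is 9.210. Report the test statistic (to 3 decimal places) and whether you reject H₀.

Expected counts E_i = n·p_i: 120×0.27 = 32.4, 120×0.35 = 42, 120×0.38 = 45.6.
cat         O        E   (O−E)²/E
type 1     30     32.4     0.1778
type 2     45       42     0.2143
type 3     45     45.6     0.0079
Sum = 0.400
df = 2. Since 0.400 < 9.210, we do not reject H₀.

0.400; do not reject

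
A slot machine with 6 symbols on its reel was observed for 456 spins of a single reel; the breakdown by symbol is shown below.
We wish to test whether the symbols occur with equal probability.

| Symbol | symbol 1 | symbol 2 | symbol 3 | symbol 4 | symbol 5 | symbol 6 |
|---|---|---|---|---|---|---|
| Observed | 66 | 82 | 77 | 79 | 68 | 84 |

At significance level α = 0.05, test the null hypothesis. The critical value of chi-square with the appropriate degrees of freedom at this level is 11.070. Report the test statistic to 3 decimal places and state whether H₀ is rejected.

3.605; do not reject

Expected count for each of the 6 categories: 456/6 = 76.
cat           O        E   (O−E)²/E
symbol 1     66       76     1.3158
symbol 2     82       76     0.4737
symbol 3     77       76     0.0132
symbol 4     79       76     0.1184
symbol 5     68       76     0.8421
symbol 6     84       76     0.8421
Sum = 3.605
df = 5. Since 3.605 < 11.070, we do not reject H₀.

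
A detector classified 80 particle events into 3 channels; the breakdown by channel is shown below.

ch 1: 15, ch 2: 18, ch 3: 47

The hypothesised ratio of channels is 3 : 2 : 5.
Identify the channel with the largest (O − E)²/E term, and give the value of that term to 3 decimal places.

Ratio total = 10. Expected counts: 80×3/10 = 24, 80×2/10 = 16, 80×5/10 = 40.
cat         O        E   (O−E)²/E
ch 1       15       24     3.3750
ch 2       18       16     0.2500
ch 3       47       40     1.2250
The largest term is for ch 1: 3.375.

ch 1, 3.375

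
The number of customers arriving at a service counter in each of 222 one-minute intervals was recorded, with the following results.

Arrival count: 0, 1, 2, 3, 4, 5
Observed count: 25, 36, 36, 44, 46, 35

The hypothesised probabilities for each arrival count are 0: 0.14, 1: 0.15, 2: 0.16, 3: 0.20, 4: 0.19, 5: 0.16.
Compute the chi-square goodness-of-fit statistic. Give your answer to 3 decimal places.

1.772

Expected counts E_i = n·p_i: 222×0.14 = 31.08, 222×0.15 = 33.3, 222×0.16 = 35.52, 222×0.20 = 44.4, 222×0.19 = 42.18, 222×0.16 = 35.52.
χ² = (25−31.08)²/31.08 + (36−33.3)²/33.3 + (36−35.52)²/35.52 + (44−44.4)²/44.4 + (46−42.18)²/42.18 + (35−35.52)²/35.52
   = 1.1894 + 0.2189 + 0.0065 + 0.0036 + 0.3460 + 0.0076
Sum = 1.772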